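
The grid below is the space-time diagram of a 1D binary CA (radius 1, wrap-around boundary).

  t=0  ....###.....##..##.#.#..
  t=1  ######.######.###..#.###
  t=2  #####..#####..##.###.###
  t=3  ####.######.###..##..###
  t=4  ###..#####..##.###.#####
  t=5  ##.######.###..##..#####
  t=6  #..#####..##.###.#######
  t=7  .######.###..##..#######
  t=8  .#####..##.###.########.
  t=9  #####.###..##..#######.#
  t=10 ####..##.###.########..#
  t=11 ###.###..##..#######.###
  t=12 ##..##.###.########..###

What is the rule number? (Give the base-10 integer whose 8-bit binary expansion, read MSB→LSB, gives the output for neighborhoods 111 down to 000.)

159

  [7] ### => #  t=0,i=5
  [6] ##. => .  t=0,i=6
  [5] #.# => .  t=0,i=18
  [4] #.. => #  t=0,i=7
  [3] .## => #  t=0,i=4
  [2] .#. => #  t=0,i=19
  [1] ..# => #  t=0,i=3
  [0] ... => #  t=0,i=0
  bits 10011111 = 159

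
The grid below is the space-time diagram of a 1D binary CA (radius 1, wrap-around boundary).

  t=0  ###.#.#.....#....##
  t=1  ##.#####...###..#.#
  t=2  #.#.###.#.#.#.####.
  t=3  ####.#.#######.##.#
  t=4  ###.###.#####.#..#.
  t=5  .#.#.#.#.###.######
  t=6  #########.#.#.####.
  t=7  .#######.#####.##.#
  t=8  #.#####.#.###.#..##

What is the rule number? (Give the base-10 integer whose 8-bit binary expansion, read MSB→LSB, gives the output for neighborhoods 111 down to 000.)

182

  ### -> #   bit 7 = 1  t=0,i=0
  ##. -> .   bit 6 = 0  t=0,i=2
  #.# -> #   bit 5 = 1  t=0,i=3
  #.. -> #   bit 4 = 1  t=0,i=7
  .## -> .   bit 3 = 0  t=0,i=17
  .#. -> #   bit 2 = 1  t=0,i=4
  ..# -> #   bit 1 = 1  t=0,i=11
  ... -> .   bit 0 = 0  t=0,i=8
  bits 10110110 = 182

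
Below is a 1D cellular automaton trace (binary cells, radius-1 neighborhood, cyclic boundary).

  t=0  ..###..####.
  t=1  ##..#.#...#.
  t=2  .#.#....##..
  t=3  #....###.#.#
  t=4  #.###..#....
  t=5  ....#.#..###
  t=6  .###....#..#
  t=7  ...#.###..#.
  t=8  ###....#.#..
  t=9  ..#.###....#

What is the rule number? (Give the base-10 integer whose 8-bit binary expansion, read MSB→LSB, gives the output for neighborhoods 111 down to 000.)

  nb ###: next=.  (t=0,i=3, bit7=0)
  nb ##.: next=#  (t=0,i=4, bit6=1)
  nb #.#: next=.  (t=1,i=5, bit5=0)
  nb #..: next=.  (t=0,i=5, bit4=0)
  nb .##: next=.  (t=0,i=2, bit3=0)
  nb .#.: next=.  (t=1,i=4, bit2=0)
  nb ..#: next=#  (t=0,i=1, bit1=1)
  nb ...: next=#  (t=0,i=0, bit0=1)
  bits 01000011 = 67

67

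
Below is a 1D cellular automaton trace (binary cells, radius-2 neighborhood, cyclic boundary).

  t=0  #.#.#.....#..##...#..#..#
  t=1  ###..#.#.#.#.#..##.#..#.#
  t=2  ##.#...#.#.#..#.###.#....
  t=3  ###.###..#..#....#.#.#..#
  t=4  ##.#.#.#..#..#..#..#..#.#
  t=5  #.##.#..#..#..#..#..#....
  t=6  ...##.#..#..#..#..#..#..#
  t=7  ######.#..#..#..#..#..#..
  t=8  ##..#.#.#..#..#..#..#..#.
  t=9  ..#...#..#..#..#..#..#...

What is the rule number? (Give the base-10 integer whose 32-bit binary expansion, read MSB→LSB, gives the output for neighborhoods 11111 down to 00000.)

1310909389

  #####|.  b31=0 t=7,i=2
  ####.|#  b30=1 t=1,i=1
  ###.#|.  b29=0 t=2,i=18
  ###..|.  b28=0 t=1,i=2
  ##.##|#  b27=1 t=3,i=3
  ##.#.|#  b26=1 t=0,i=1
  ##..#|#  b25=1 t=1,i=3
  ##...|.  b24=0 t=0,i=15
  #.###|.  b23=0 t=1,i=24
  #.##.|.  b22=0 t=5,i=2
  #.#.#|#  b21=1 t=0,i=2
  #.#..|.  b20=0 t=0,i=4
  #..##|.  b19=0 t=0,i=12
  #..#.|.  b18=0 t=0,i=20
  #...#|#  b17=1 t=0,i=16
  #....|.  b16=0 t=0,i=6
  .####|#  b15=1 t=1,i=0
  .###.|#  b14=1 t=2,i=17
  .##.#|#  b13=1 t=0,i=0
  .##..|.  b12=0 t=0,i=14
  .#.##|.  b11=0 t=1,i=23
  .#.#.|.  b10=0 t=0,i=3
  .#..#|#  b9=1 t=0,i=11
  .#...|#  b8=1 t=0,i=5
  ..###|#  b7=1 t=3,i=24
  ..##.|#  b6=1 t=0,i=13
  ..#.#|.  b5=0 t=1,i=5
  ..#..|.  b4=0 t=0,i=10
  ...##|#  b3=1 t=2,i=24
  ...#.|#  b2=1 t=0,i=9
  ....#|.  b1=0 t=0,i=8
  .....|#  b0=1 t=0,i=7
  bits 01001110001000101110001111001101 = 1310909389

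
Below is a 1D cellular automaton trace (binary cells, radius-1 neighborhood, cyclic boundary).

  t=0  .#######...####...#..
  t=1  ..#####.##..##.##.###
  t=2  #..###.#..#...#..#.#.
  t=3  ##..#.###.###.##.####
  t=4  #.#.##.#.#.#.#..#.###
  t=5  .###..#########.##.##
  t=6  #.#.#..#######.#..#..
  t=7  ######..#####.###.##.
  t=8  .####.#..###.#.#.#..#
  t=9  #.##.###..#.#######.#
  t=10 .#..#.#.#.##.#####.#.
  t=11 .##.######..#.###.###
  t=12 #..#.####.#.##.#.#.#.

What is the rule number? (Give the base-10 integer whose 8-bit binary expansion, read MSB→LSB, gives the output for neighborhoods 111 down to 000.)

181

  ### -> #   bit 7 = 1  t=0,i=2
  ##. -> .   bit 6 = 0  t=0,i=7
  #.# -> #   bit 5 = 1  t=1,i=7
  #.. -> #   bit 4 = 1  t=0,i=8
  .## -> .   bit 3 = 0  t=0,i=1
  .#. -> #   bit 2 = 1  t=0,i=18
  ..# -> .   bit 1 = 0  t=0,i=0
  ... -> #   bit 0 = 1  t=0,i=9
  bits 10110101 = 181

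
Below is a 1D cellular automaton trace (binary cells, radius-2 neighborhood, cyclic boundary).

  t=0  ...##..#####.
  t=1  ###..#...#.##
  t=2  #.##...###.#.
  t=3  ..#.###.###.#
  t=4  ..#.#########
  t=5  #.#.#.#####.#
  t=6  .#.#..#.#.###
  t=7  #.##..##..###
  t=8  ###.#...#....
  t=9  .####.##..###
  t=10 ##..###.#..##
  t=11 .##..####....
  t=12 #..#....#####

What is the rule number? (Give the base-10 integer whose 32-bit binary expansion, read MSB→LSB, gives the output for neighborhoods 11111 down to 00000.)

3218293807

  nb #####: next=#  (t=0,i=9, bit31=1)
  nb ####.: next=.  (t=0,i=10, bit30=0)
  nb ###.#: next=#  (t=2,i=9, bit29=1)
  nb ###..: next=#  (t=0,i=11, bit28=1)
  nb ##.##: next=#  (t=3,i=7, bit27=1)
  nb ##.#.: next=#  (t=2,i=10, bit26=1)
  nb ##..#: next=#  (t=0,i=5, bit25=1)
  nb ##...: next=#  (t=0,i=12, bit24=1)
  nb #.###: next=#  (t=1,i=11, bit23=1)
  nb #.##.: next=#  (t=2,i=2, bit22=1)
  nb #.#.#: next=.  (t=2,i=0, bit21=0)
  nb #.#..: next=#  (t=3,i=12, bit20=1)
  nb #..##: next=.  (t=0,i=6, bit19=0)
  nb #..#.: next=.  (t=1,i=4, bit18=0)
  nb #...#: next=#  (t=1,i=7, bit17=1)
  nb #....: next=#  (t=0,i=0, bit16=1)
  nb .####: next=.  (t=0,i=8, bit15=0)
  nb .###.: next=#  (t=2,i=8, bit14=1)
  nb .##.#: next=.  (t=5,i=0, bit13=0)
  nb .##..: next=.  (t=0,i=4, bit12=0)
  nb .#.##: next=.  (t=1,i=10, bit11=0)
  nb .#.#.: next=#  (t=2,i=12, bit10=1)
  nb .#..#: next=.  (t=3,i=0, bit9=0)
  nb .#...: next=.  (t=1,i=6, bit8=0)
  nb ..###: next=.  (t=0,i=7, bit7=0)
  nb ..##.: next=.  (t=0,i=3, bit6=0)
  nb ..#.#: next=#  (t=1,i=9, bit5=1)
  nb ..#..: next=.  (t=1,i=5, bit4=0)
  nb ...##: next=#  (t=0,i=2, bit3=1)
  nb ...#.: next=#  (t=1,i=8, bit2=1)
  nb ....#: next=#  (t=0,i=1, bit1=1)
  nb .....: next=#  (t=11,i=11, bit0=1)
  bits 10111111110100110100010000101111 = 3218293807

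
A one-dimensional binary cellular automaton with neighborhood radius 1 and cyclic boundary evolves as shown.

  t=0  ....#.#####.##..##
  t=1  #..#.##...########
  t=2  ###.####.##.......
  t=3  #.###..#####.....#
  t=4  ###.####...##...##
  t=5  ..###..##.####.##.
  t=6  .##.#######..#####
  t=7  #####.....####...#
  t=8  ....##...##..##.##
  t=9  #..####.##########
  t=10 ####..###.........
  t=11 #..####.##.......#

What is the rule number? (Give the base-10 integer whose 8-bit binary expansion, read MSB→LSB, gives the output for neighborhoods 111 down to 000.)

122

  ###|.  b7=0 t=0,i=7
  ##.|#  b6=1 t=0,i=10
  #.#|#  b5=1 t=0,i=5
  #..|#  b4=1 t=0,i=0
  .##|#  b3=1 t=0,i=6
  .#.|.  b2=0 t=0,i=4
  ..#|#  b1=1 t=0,i=3
  ...|.  b0=0 t=0,i=1
  bits 01111010 = 122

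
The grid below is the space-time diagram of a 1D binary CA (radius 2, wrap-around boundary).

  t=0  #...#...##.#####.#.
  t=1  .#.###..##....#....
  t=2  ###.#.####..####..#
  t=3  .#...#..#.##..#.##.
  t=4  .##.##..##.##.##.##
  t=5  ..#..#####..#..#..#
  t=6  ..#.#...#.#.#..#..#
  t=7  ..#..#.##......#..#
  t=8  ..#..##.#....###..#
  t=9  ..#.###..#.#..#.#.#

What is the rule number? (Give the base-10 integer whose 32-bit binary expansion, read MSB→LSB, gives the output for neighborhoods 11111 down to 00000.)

1107851638

  ##### -> .   bit 31 = 0  t=0,i=13
  ####. -> #   bit 30 = 1  t=0,i=14
  ###.# -> .   bit 29 = 0  t=0,i=15
  ###.. -> .   bit 28 = 0  t=1,i=5
  ##.## -> .   bit 27 = 0  t=0,i=10
  ##.#. -> .   bit 26 = 0  t=0,i=16
  ##..# -> #   bit 25 = 1  t=1,i=6
  ##... -> .   bit 24 = 0  t=1,i=10
  #.### -> .   bit 23 = 0  t=0,i=11
  #.##. -> .   bit 22 = 0  t=3,i=10
  #.#.# -> .   bit 21 = 0  t=0,i=17
  #.#.. -> .   bit 20 = 0  t=0,i=0
  #..## -> #   bit 19 = 1  t=1,i=7
  #..#. -> .   bit 18 = 0  t=3,i=0
  #...# -> .   bit 17 = 0  t=0,i=2
  #.... -> .   bit 16 = 0  t=1,i=11
  .#### -> .   bit 15 = 0  t=0,i=12
  .###. -> #   bit 14 = 1  t=1,i=4
  .##.# -> #   bit 13 = 1  t=0,i=9
  .##.. -> #   bit 12 = 1  t=1,i=9
  .#.## -> #   bit 11 = 1  t=1,i=2
  .#.#. -> .   bit 10 = 0  t=0,i=18
  .#..# -> .   bit 9 = 0  t=3,i=6
  .#... -> #   bit 8 = 1  t=0,i=1
  ..### -> .   bit 7 = 0  t=2,i=12
  ..##. -> #   bit 6 = 1  t=0,i=8
  ..#.# -> #   bit 5 = 1  t=1,i=1
  ..#.. -> #   bit 4 = 1  t=0,i=4
  ...## -> .   bit 3 = 0  t=0,i=7
  ...#. -> #   bit 2 = 1  t=0,i=3
  ....# -> #   bit 1 = 1  t=1,i=12
  ..... -> .   bit 0 = 0  t=1,i=17
  bits 01000010000010000111100101110110 = 1107851638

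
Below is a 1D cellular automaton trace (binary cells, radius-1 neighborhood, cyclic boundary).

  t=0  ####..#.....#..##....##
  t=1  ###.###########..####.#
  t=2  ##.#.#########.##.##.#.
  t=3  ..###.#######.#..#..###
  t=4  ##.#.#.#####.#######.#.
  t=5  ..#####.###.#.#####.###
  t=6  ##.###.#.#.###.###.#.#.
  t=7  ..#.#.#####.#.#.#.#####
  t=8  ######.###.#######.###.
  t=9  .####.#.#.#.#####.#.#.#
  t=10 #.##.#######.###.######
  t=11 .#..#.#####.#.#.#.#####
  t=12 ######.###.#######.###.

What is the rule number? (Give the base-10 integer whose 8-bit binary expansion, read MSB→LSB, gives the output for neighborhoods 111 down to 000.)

  [7] ### => #  t=0,i=0
  [6] ##. => .  t=0,i=3
  [5] #.# => #  t=1,i=3
  [4] #.. => #  t=0,i=4
  [3] .## => .  t=0,i=15
  [2] .#. => #  t=0,i=6
  [1] ..# => #  t=0,i=5
  [0] ... => #  t=0,i=8
  bits 10110111 = 183

183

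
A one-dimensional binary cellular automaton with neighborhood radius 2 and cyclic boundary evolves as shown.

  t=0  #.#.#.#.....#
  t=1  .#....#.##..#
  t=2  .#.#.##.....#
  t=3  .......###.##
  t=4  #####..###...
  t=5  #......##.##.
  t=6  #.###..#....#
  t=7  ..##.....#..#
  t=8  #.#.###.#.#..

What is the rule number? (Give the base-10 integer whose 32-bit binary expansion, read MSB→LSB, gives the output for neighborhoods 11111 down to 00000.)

  ##### -> .   bit 31 = 0  t=4,i=2
  ####. -> .   bit 30 = 0  t=4,i=3
  ###.# -> #   bit 29 = 1  t=3,i=9
  ###.. -> .   bit 28 = 0  t=4,i=4
  ##.## -> .   bit 27 = 0  t=3,i=10
  ##.#. -> #   bit 26 = 1  t=0,i=1
  ##..# -> .   bit 25 = 0  t=1,i=10
  ##... -> #   bit 24 = 1  t=2,i=7
  #.### -> #   bit 23 = 1  t=6,i=2
  #.##. -> .   bit 22 = 0  t=1,i=8
  #.#.# -> .   bit 21 = 0  t=0,i=2
  #.#.. -> #   bit 20 = 1  t=0,i=6
  #..## -> .   bit 19 = 0  t=4,i=6
  #..#. -> .   bit 18 = 0  t=1,i=11
  #...# -> #   bit 17 = 1  t=4,i=11
  #.... -> #   bit 16 = 1  t=0,i=8
  .#### -> .   bit 15 = 0  t=4,i=1
  .###. -> #   bit 14 = 1  t=3,i=8
  .##.# -> .   bit 13 = 0  t=0,i=0
  .##.. -> .   bit 12 = 0  t=1,i=9
  .#.## -> .   bit 11 = 0  t=1,i=7
  .#.#. -> .   bit 10 = 0  t=0,i=3
  .#..# -> #   bit 9 = 1  t=7,i=0
  .#... -> .   bit 8 = 0  t=0,i=7
  ..### -> #   bit 7 = 1  t=3,i=7
  ..##. -> #   bit 6 = 1  t=0,i=12
  ..#.# -> #   bit 5 = 1  t=1,i=6
  ..#.. -> .   bit 4 = 0  t=6,i=7
  ...## -> .   bit 3 = 0  t=0,i=11
  ...#. -> #   bit 2 = 1  t=1,i=5
  ....# -> .   bit 1 = 0  t=0,i=10
  ..... -> #   bit 0 = 1  t=0,i=9
  bits 00100101100100110100001011100101 = 630407909

630407909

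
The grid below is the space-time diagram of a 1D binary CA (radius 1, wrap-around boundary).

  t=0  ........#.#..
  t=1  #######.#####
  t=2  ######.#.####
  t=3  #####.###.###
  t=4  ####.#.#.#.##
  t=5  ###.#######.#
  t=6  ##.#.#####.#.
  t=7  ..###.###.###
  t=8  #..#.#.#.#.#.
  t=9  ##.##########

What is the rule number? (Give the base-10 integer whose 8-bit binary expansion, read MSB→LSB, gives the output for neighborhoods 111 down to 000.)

  ###|#  b7=1 t=1,i=0
  ##.|.  b6=0 t=1,i=6
  #.#|#  b5=1 t=0,i=9
  #..|#  b4=1 t=0,i=11
  .##|.  b3=0 t=1,i=8
  .#.|#  b2=1 t=0,i=8
  ..#|.  b1=0 t=0,i=7
  ...|#  b0=1 t=0,i=0
  bits 10110101 = 181

181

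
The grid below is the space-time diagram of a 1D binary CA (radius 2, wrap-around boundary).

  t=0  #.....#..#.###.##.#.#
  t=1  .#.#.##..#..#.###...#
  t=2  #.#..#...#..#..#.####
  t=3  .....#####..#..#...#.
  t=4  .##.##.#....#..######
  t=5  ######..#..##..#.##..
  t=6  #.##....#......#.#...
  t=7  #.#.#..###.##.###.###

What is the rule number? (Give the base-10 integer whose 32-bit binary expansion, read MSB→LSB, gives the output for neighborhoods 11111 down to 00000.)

  ##### -> #   bit 31 = 1  t=2,i=19
  ####. -> .   bit 30 = 0  t=2,i=20
  ###.# -> .   bit 29 = 0  t=0,i=13
  ###.. -> .   bit 28 = 0  t=1,i=16
  ##.## -> #   bit 27 = 1  t=0,i=14
  ##.#. -> .   bit 26 = 0  t=0,i=17
  ##..# -> .   bit 25 = 0  t=1,i=7
  ##... -> #   bit 24 = 1  t=0,i=1
  #.### -> .   bit 23 = 0  t=0,i=11
  #.##. -> #   bit 22 = 1  t=0,i=15
  #.#.# -> .   bit 21 = 0  t=0,i=18
  #.#.. -> .   bit 20 = 0  t=2,i=2
  #..## -> .   bit 19 = 0  t=4,i=14
  #..#. -> .   bit 18 = 0  t=0,i=8
  #...# -> #   bit 17 = 1  t=1,i=18
  #.... -> .   bit 16 = 0  t=0,i=2
  .#### -> .   bit 15 = 0  t=2,i=18
  .###. -> #   bit 14 = 1  t=0,i=12
  .##.# -> #   bit 13 = 1  t=0,i=16
  .##.. -> .   bit 12 = 0  t=0,i=0
  .#.## -> .   bit 11 = 0  t=0,i=10
  .#.#. -> #   bit 10 = 1  t=1,i=0
  .#..# -> .   bit 9 = 0  t=0,i=7
  .#... -> #   bit 8 = 1  t=2,i=6
  ..### -> #   bit 7 = 1  t=3,i=5
  ..##. -> .   bit 6 = 0  t=5,i=11
  ..#.# -> #   bit 5 = 1  t=0,i=9
  ..#.. -> #   bit 4 = 1  t=0,i=6
  ...## -> #   bit 3 = 1  t=3,i=4
  ...#. -> #   bit 2 = 1  t=0,i=5
  ....# -> .   bit 1 = 0  t=0,i=4
  ..... -> #   bit 0 = 1  t=0,i=3
  bits 10001001010000100110010110111101 = 2302830013

2302830013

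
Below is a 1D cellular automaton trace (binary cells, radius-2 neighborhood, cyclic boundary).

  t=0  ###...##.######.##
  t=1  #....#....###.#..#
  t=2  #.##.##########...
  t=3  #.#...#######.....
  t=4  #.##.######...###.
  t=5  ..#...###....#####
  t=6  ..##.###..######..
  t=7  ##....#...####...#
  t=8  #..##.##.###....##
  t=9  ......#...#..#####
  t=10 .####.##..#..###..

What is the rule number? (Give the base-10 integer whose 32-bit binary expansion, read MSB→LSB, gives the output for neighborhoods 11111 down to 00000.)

2756825531

  #####|#  b31=1 t=0,i=0
  ####.|.  b30=0 t=0,i=1
  ###.#|#  b29=1 t=0,i=14
  ###..|.  b28=0 t=0,i=2
  ##.##|.  b27=0 t=0,i=8
  ##.#.|#  b26=1 t=1,i=13
  ##..#|.  b25=0 t=5,i=0
  ##...|.  b24=0 t=0,i=3
  #.###|.  b23=0 t=0,i=9
  #.##.|#  b22=1 t=2,i=2
  #.#.#|.  b21=0 t=4,i=0
  #.#..|#  b20=1 t=1,i=14
  #..##|.  b19=0 t=1,i=16
  #..#.|.  b18=0 t=5,i=1
  #...#|.  b17=0 t=0,i=4
  #....|#  b16=1 t=1,i=2
  .####|#  b15=1 t=0,i=10
  .###.|#  b14=1 t=1,i=11
  .##.#|.  b13=0 t=0,i=7
  .##..|#  b12=1 t=1,i=0
  .#.##|.  b11=0 t=2,i=1
  .#.#.|.  b10=0 t=3,i=1
  .#..#|.  b9=0 t=1,i=15
  .#...|#  b8=1 t=1,i=6
  ..###|#  b7=1 t=1,i=10
  ..##.|.  b6=0 t=0,i=6
  ..#.#|#  b5=1 t=2,i=0
  ..#..|#  b4=1 t=1,i=5
  ...##|#  b3=1 t=0,i=5
  ...#.|.  b2=0 t=1,i=4
  ....#|#  b1=1 t=1,i=3
  .....|#  b0=1 t=3,i=15
  bits 10100100010100011101000110111011 = 2756825531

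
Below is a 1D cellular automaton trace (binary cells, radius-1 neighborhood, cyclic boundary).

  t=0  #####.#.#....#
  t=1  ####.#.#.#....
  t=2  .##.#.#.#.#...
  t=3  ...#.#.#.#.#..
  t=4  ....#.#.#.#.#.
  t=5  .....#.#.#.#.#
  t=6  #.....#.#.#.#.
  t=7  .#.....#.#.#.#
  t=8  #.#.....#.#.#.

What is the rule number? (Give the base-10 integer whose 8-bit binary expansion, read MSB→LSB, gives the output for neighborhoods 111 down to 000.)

  nb ###: next=#  (t=0,i=0, bit7=1)
  nb ##.: next=.  (t=0,i=4, bit6=0)
  nb #.#: next=#  (t=0,i=5, bit5=1)
  nb #..: next=#  (t=0,i=9, bit4=1)
  nb .##: next=.  (t=0,i=13, bit3=0)
  nb .#.: next=.  (t=0,i=6, bit2=0)
  nb ..#: next=.  (t=0,i=12, bit1=0)
  nb ...: next=.  (t=0,i=10, bit0=0)
  bits 10110000 = 176

176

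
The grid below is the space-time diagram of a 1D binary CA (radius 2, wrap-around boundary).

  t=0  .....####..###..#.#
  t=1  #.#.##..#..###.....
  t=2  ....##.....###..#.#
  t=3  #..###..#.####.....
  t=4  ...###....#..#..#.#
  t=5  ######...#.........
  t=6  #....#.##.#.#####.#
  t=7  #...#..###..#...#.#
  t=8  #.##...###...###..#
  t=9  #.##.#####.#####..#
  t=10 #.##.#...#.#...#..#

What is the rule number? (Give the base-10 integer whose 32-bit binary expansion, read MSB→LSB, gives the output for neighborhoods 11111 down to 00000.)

885158349

  ##### -> .   bit 31 = 0  t=5,i=2
  ####. -> .   bit 30 = 0  t=0,i=7
  ###.# -> #   bit 29 = 1  t=6,i=16
  ###.. -> #   bit 28 = 1  t=0,i=8
  ##.## -> .   bit 27 = 0  t=6,i=17
  ##.#. -> #   bit 26 = 1  t=6,i=9
  ##..# -> .   bit 25 = 0  t=0,i=9
  ##... -> .   bit 24 = 0  t=1,i=14
  #.### -> #   bit 23 = 1  t=3,i=10
  #.##. -> #   bit 22 = 1  t=1,i=4
  #.#.# -> .   bit 21 = 0  t=1,i=2
  #.#.. -> .   bit 20 = 0  t=0,i=18
  #..## -> .   bit 19 = 0  t=0,i=10
  #..#. -> .   bit 18 = 0  t=0,i=15
  #...# -> #   bit 17 = 1  t=4,i=1
  #.... -> .   bit 16 = 0  t=0,i=1
  .#### -> .   bit 15 = 0  t=0,i=6
  .###. -> #   bit 14 = 1  t=0,i=12
  .##.# -> #   bit 13 = 1  t=6,i=8
  .##.. -> #   bit 12 = 1  t=1,i=5
  .#.## -> .   bit 11 = 0  t=1,i=3
  .#.#. -> .   bit 10 = 0  t=0,i=17
  .#..# -> .   bit 9 = 0  t=1,i=9
  .#... -> #   bit 8 = 1  t=0,i=0
  ..### -> #   bit 7 = 1  t=0,i=5
  ..##. -> #   bit 6 = 1  t=2,i=4
  ..#.# -> .   bit 5 = 0  t=0,i=16
  ..#.. -> .   bit 4 = 0  t=1,i=8
  ...## -> #   bit 3 = 1  t=0,i=4
  ...#. -> #   bit 2 = 1  t=1,i=18
  ....# -> .   bit 1 = 0  t=0,i=3
  ..... -> #   bit 0 = 1  t=0,i=2
  bits 00110100110000100111000111001101 = 885158349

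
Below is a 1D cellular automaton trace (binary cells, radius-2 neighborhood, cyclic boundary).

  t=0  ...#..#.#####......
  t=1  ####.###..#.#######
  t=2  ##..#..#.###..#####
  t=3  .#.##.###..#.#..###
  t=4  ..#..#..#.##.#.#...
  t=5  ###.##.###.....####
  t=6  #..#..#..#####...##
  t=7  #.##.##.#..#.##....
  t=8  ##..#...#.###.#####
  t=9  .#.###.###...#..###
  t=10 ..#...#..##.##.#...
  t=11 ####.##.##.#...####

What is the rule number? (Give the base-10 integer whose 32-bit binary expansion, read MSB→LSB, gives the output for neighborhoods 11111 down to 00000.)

2568821111

  nb #####: next=#  (t=0,i=10, bit31=1)
  nb ####.: next=.  (t=0,i=11, bit30=0)
  nb ###.#: next=.  (t=1,i=3, bit29=0)
  nb ###..: next=#  (t=0,i=12, bit28=1)
  nb ##.##: next=#  (t=1,i=4, bit27=1)
  nb ##.#.: next=.  (t=3,i=0, bit26=0)
  nb ##..#: next=.  (t=1,i=8, bit25=0)
  nb ##...: next=#  (t=0,i=13, bit24=1)
  nb #.###: next=.  (t=0,i=8, bit23=0)
  nb #.##.: next=.  (t=3,i=3, bit22=0)
  nb #.#.#: next=.  (t=3,i=1, bit21=0)
  nb #.#..: next=#  (t=3,i=13, bit20=1)
  nb #..##: next=#  (t=2,i=13, bit19=1)
  nb #..#.: next=#  (t=0,i=5, bit18=1)
  nb #...#: next=.  (t=6,i=15, bit17=0)
  nb #....: next=#  (t=0,i=14, bit16=1)
  nb .####: next=.  (t=0,i=9, bit15=0)
  nb .###.: next=.  (t=1,i=6, bit14=0)
  nb .##.#: next=.  (t=3,i=4, bit13=0)
  nb .##..: next=#  (t=7,i=14, bit12=1)
  nb .#.##: next=#  (t=0,i=7, bit11=1)
  nb .#.#.: next=.  (t=3,i=12, bit10=0)
  nb .#..#: next=.  (t=0,i=4, bit9=0)
  nb .#...: next=#  (t=4,i=16, bit8=1)
  nb ..###: next=.  (t=2,i=14, bit7=0)
  nb ..##.: next=#  (t=10,i=9, bit6=1)
  nb ..#.#: next=#  (t=0,i=6, bit5=1)
  nb ..#..: next=#  (t=0,i=3, bit4=1)
  nb ...##: next=.  (t=5,i=14, bit3=0)
  nb ...#.: next=#  (t=0,i=2, bit2=1)
  nb ....#: next=#  (t=0,i=1, bit1=1)
  nb .....: next=#  (t=0,i=0, bit0=1)
  bits 10011001000111010001100101110111 = 2568821111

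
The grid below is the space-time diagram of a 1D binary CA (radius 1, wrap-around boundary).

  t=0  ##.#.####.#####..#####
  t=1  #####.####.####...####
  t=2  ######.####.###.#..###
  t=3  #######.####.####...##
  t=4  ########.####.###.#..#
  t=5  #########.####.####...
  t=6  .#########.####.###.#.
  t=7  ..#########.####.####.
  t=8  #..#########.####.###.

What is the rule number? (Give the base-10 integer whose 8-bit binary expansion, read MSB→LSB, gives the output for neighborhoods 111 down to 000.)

  ###|#  b7=1 t=0,i=0
  ##.|#  b6=1 t=0,i=1
  #.#|#  b5=1 t=0,i=2
  #..|.  b4=0 t=0,i=15
  .##|.  b3=0 t=0,i=5
  .#.|#  b2=1 t=0,i=3
  ..#|.  b1=0 t=0,i=16
  ...|#  b0=1 t=1,i=16
  bits 11100101 = 229

229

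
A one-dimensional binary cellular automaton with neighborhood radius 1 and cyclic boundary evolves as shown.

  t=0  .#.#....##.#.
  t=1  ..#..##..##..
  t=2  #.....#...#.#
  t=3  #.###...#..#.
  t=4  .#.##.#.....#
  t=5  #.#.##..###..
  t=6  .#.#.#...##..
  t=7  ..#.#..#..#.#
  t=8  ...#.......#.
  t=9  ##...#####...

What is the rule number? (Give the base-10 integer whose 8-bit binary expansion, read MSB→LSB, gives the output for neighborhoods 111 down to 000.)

  ### -> #   bit 7 = 1  t=3,i=3
  ##. -> #   bit 6 = 1  t=0,i=9
  #.# -> #   bit 5 = 1  t=0,i=2
  #.. -> .   bit 4 = 0  t=0,i=4
  .## -> .   bit 3 = 0  t=0,i=8
  .#. -> .   bit 2 = 0  t=0,i=1
  ..# -> .   bit 1 = 0  t=0,i=0
  ... -> #   bit 0 = 1  t=0,i=5
  bits 11100001 = 225

225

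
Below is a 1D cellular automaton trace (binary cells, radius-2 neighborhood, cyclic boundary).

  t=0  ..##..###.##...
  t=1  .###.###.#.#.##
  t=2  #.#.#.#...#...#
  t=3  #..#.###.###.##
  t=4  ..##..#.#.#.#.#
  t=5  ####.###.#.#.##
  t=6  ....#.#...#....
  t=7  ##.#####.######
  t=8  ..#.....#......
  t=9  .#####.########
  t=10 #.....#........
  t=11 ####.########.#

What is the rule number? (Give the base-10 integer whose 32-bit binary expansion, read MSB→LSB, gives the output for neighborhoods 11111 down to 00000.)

  ##### -> .   bit 31 = 0  t=5,i=0
  ####. -> .   bit 30 = 0  t=5,i=2
  ###.# -> .   bit 29 = 0  t=0,i=8
  ###.. -> .   bit 28 = 0  t=3,i=0
  ##.## -> #   bit 27 = 1  t=0,i=9
  ##.#. -> .   bit 26 = 0  t=1,i=8
  ##..# -> .   bit 25 = 0  t=0,i=4
  ##... -> .   bit 24 = 0  t=0,i=12
  #.### -> .   bit 23 = 0  t=1,i=1
  #.##. -> .   bit 22 = 0  t=0,i=10
  #.#.# -> .   bit 21 = 0  t=1,i=9
  #.#.. -> #   bit 20 = 1  t=2,i=6
  #..## -> #   bit 19 = 1  t=0,i=5
  #..#. -> #   bit 18 = 1  t=3,i=2
  #...# -> .   bit 17 = 0  t=2,i=8
  #.... -> #   bit 16 = 1  t=0,i=13
  .#### -> .   bit 15 = 0  t=5,i=14
  .###. -> #   bit 14 = 1  t=0,i=7
  .##.# -> #   bit 13 = 1  t=1,i=14
  .##.. -> #   bit 12 = 1  t=0,i=3
  .#.## -> .   bit 11 = 0  t=1,i=12
  .#.#. -> #   bit 10 = 1  t=1,i=10
  .#..# -> #   bit 9 = 1  t=4,i=0
  .#... -> #   bit 8 = 1  t=2,i=7
  ..### -> #   bit 7 = 1  t=0,i=6
  ..##. -> #   bit 6 = 1  t=0,i=2
  ..#.# -> #   bit 5 = 1  t=3,i=3
  ..#.. -> #   bit 4 = 1  t=2,i=10
  ...## -> #   bit 3 = 1  t=0,i=1
  ...#. -> #   bit 2 = 1  t=2,i=9
  ....# -> .   bit 1 = 0  t=0,i=0
  ..... -> #   bit 0 = 1  t=0,i=14
  bits 00001000000111010111011111111101 = 136148989

136148989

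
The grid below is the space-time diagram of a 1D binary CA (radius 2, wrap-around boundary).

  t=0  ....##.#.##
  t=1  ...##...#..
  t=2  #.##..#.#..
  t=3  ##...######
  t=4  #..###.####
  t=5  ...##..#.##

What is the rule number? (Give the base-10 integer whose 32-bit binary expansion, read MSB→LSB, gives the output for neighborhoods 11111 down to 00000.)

3231076089

  #####|#  b31=1 t=3,i=7
  ####.|#  b30=1 t=3,i=0
  ###.#|.  b29=0 t=4,i=5
  ###..|.  b28=0 t=3,i=1
  ##.##|.  b27=0 t=4,i=6
  ##.#.|.  b26=0 t=0,i=6
  ##..#|.  b25=0 t=2,i=4
  ##...|.  b24=0 t=0,i=0
  #.###|#  b23=1 t=4,i=7
  #.##.|.  b22=0 t=0,i=9
  #.#.#|.  b21=0 t=0,i=7
  #.#..|#  b20=1 t=2,i=8
  #..##|.  b19=0 t=4,i=2
  #..#.|#  b18=1 t=2,i=5
  #...#|#  b17=1 t=1,i=6
  #....|.  b16=0 t=0,i=1
  .####|.  b15=0 t=3,i=6
  .###.|#  b14=1 t=4,i=4
  .##.#|.  b13=0 t=0,i=5
  .##..|.  b12=0 t=0,i=10
  .#.##|#  b11=1 t=0,i=8
  .#.#.|#  b10=1 t=2,i=7
  .#..#|#  b9=1 t=2,i=9
  .#...|.  b8=0 t=1,i=9
  ..###|#  b7=1 t=3,i=5
  ..##.|#  b6=1 t=0,i=4
  ..#.#|#  b5=1 t=2,i=0
  ..#..|#  b4=1 t=1,i=8
  ...##|#  b3=1 t=0,i=3
  ...#.|.  b2=0 t=1,i=7
  ....#|.  b1=0 t=0,i=2
  .....|#  b0=1 t=1,i=0
  bits 11000000100101100100111011111001 = 3231076089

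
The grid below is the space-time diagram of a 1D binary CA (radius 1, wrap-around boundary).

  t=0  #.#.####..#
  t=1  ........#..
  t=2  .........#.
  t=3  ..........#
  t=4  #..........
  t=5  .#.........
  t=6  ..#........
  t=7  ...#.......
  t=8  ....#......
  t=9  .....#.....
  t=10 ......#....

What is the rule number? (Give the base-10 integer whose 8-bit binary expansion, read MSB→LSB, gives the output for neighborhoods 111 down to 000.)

16

  ###|.  b7=0 t=0,i=5
  ##.|.  b6=0 t=0,i=0
  #.#|.  b5=0 t=0,i=1
  #..|#  b4=1 t=0,i=8
  .##|.  b3=0 t=0,i=4
  .#.|.  b2=0 t=0,i=2
  ..#|.  b1=0 t=0,i=9
  ...|.  b0=0 t=1,i=0
  bits 00010000 = 16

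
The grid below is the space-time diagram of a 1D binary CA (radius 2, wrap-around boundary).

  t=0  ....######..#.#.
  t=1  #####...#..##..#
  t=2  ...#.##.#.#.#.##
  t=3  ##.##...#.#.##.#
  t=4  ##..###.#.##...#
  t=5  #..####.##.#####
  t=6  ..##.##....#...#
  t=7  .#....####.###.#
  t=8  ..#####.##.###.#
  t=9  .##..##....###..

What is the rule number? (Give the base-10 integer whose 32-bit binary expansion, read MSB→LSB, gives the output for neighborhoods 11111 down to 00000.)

1638881723

  #####|.  b31=0 t=0,i=6
  ####.|#  b30=1 t=0,i=8
  ###.#|#  b29=1 t=3,i=1
  ###..|.  b28=0 t=0,i=9
  ##.##|.  b27=0 t=3,i=2
  ##.#.|.  b26=0 t=2,i=7
  ##..#|.  b25=0 t=0,i=10
  ##...|#  b24=1 t=1,i=5
  #.###|#  b23=1 t=3,i=15
  #.##.|.  b22=0 t=2,i=5
  #.#.#|#  b21=1 t=2,i=8
  #.#..|.  b20=0 t=0,i=14
  #..##|#  b19=1 t=1,i=10
  #..#.|#  b18=1 t=0,i=11
  #...#|#  b17=1 t=1,i=6
  #....|#  b16=1 t=0,i=0
  .####|.  b15=0 t=0,i=5
  .###.|#  b14=1 t=3,i=0
  .##.#|.  b13=0 t=2,i=6
  .##..|#  b12=1 t=1,i=12
  .#.##|#  b11=1 t=2,i=4
  .#.#.|.  b10=0 t=0,i=13
  .#..#|.  b9=0 t=1,i=9
  .#...|#  b8=1 t=0,i=15
  ..###|#  b7=1 t=0,i=4
  ..##.|.  b6=0 t=1,i=11
  ..#.#|#  b5=1 t=0,i=12
  ..#..|#  b4=1 t=1,i=8
  ...##|#  b3=1 t=0,i=3
  ...#.|.  b2=0 t=1,i=7
  ....#|#  b1=1 t=0,i=2
  .....|#  b0=1 t=0,i=1
  bits 01100001101011110101100110111011 = 1638881723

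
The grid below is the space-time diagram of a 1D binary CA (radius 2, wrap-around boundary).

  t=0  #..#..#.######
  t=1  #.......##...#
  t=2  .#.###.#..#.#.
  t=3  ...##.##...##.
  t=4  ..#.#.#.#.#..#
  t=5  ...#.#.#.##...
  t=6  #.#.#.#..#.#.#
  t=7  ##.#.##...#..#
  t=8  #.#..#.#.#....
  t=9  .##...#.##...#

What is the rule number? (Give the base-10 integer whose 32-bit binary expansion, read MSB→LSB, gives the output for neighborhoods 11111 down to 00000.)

  nb #####: next=.  (t=0,i=10, bit31=0)
  nb ####.: next=#  (t=0,i=13, bit30=1)
  nb ###.#: next=.  (t=2,i=5, bit29=0)
  nb ###..: next=#  (t=0,i=0, bit28=1)
  nb ##.##: next=.  (t=3,i=5, bit27=0)
  nb ##.#.: next=#  (t=2,i=6, bit26=1)
  nb ##..#: next=.  (t=0,i=1, bit25=0)
  nb ##...: next=#  (t=1,i=1, bit24=1)
  nb #.###: next=#  (t=0,i=8, bit23=1)
  nb #.##.: next=#  (t=3,i=6, bit22=1)
  nb #.#.#: next=.  (t=4,i=4, bit21=0)
  nb #.#..: next=#  (t=2,i=7, bit20=1)
  nb #..##: next=.  (t=7,i=12, bit19=0)
  nb #..#.: next=.  (t=0,i=2, bit18=0)
  nb #...#: next=.  (t=1,i=11, bit17=0)
  nb #....: next=.  (t=1,i=2, bit16=0)
  nb .####: next=#  (t=0,i=9, bit15=1)
  nb .###.: next=#  (t=2,i=4, bit14=1)
  nb .##.#: next=#  (t=3,i=4, bit13=1)
  nb .##..: next=.  (t=1,i=0, bit12=0)
  nb .#.##: next=.  (t=0,i=7, bit11=0)
  nb .#.#.: next=#  (t=2,i=11, bit10=1)
  nb .#..#: next=.  (t=0,i=4, bit9=0)
  nb .#...: next=.  (t=8,i=10, bit8=0)
  nb ..###: next=.  (t=7,i=13, bit7=0)
  nb ..##.: next=.  (t=1,i=8, bit6=0)
  nb ..#.#: next=.  (t=0,i=6, bit5=0)
  nb ..#..: next=.  (t=0,i=3, bit4=0)
  nb ...##: next=#  (t=1,i=7, bit3=1)
  nb ...#.: next=#  (t=5,i=2, bit2=1)
  nb ....#: next=.  (t=1,i=6, bit1=0)
  nb .....: next=#  (t=1,i=3, bit0=1)
  bits 01010101110100001110010000001101 = 1439753229

1439753229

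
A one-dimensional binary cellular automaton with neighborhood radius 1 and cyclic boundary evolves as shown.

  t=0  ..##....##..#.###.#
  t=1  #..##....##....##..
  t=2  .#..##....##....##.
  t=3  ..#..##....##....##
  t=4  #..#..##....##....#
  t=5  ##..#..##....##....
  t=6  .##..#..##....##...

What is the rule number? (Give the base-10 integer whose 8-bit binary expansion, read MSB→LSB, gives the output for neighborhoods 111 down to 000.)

  [7] ### => #  t=0,i=15
  [6] ##. => #  t=0,i=3
  [5] #.# => .  t=0,i=13
  [4] #.. => #  t=0,i=0
  [3] .## => .  t=0,i=2
  [2] .#. => .  t=0,i=12
  [1] ..# => .  t=0,i=1
  [0] ... => .  t=0,i=5
  bits 11010000 = 208

208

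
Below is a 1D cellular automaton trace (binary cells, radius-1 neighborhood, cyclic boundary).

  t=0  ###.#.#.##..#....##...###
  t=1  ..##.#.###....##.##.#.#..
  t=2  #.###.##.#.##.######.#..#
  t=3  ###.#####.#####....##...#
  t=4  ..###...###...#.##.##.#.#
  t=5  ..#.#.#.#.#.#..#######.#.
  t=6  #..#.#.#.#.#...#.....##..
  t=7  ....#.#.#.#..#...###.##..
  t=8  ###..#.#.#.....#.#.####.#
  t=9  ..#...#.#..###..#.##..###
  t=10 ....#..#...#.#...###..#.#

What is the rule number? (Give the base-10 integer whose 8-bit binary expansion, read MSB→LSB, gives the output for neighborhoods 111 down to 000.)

  nb ###: next=.  (t=0,i=0, bit7=0)
  nb ##.: next=#  (t=0,i=2, bit6=1)
  nb #.#: next=#  (t=0,i=3, bit5=1)
  nb #..: next=.  (t=0,i=10, bit4=0)
  nb .##: next=#  (t=0,i=8, bit3=1)
  nb .#.: next=.  (t=0,i=4, bit2=0)
  nb ..#: next=.  (t=0,i=11, bit1=0)
  nb ...: next=#  (t=0,i=14, bit0=1)
  bits 01101001 = 105

105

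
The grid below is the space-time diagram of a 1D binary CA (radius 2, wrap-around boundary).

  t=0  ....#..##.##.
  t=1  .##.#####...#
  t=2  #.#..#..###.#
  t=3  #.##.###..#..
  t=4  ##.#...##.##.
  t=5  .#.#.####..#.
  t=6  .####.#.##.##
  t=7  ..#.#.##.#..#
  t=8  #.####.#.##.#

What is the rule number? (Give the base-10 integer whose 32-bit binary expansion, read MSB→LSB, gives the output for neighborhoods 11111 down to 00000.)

  [31] ##### => .  t=1,i=6
  [30] ####. => .  t=1,i=7
  [29] ###.# => #  t=2,i=10
  [28] ###.. => #  t=1,i=8
  [27] ##.## => .  t=0,i=9
  [26] ##.#. => .  t=2,i=1
  [25] ##..# => #  t=3,i=8
  [24] ##... => #  t=0,i=12
  [23] #.### => .  t=1,i=4
  [22] #.##. => .  t=0,i=10
  [21] #.#.# => #  t=5,i=3
  [20] #.#.. => #  t=2,i=2
  [19] #..## => #  t=0,i=6
  [18] #..#. => .  t=2,i=4
  [17] #...# => #  t=1,i=10
  [16] #.... => .  t=0,i=0
  [15] .#### => #  t=1,i=5
  [14] .###. => .  t=2,i=9
  [13] .##.# => #  t=0,i=8
  [12] .##.. => .  t=0,i=11
  [11] .#.## => #  t=1,i=0
  [10] .#.#. => #  t=5,i=2
  [9] .#..# => #  t=0,i=5
  [8] .#... => .  t=4,i=4
  [7] ..### => .  t=2,i=8
  [6] ..##. => #  t=0,i=7
  [5] ..#.# => #  t=1,i=12
  [4] ..#.. => #  t=0,i=4
  [3] ...## => #  t=4,i=6
  [2] ...#. => .  t=0,i=3
  [1] ....# => #  t=0,i=2
  [0] ..... => #  t=0,i=1
  bits 00110011001110101010111001111011 = 859483771

859483771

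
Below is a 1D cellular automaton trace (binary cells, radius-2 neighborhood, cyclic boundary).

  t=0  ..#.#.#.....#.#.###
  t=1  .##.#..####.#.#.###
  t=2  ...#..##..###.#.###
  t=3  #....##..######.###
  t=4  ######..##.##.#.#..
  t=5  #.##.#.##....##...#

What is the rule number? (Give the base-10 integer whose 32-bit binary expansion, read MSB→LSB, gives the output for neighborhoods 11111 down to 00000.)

  #####|#  b31=1 t=3,i=11
  ####.|.  b30=0 t=1,i=9
  ###.#|#  b29=1 t=1,i=10
  ###..|#  b28=1 t=0,i=18
  ##.##|.  b27=0 t=1,i=0
  ##.#.|#  b26=1 t=1,i=3
  ##..#|.  b25=0 t=0,i=0
  ##...|#  b24=1 t=2,i=0
  #.###|#  b23=1 t=0,i=16
  #.##.|.  b22=0 t=1,i=1
  #.#.#|#  b21=1 t=0,i=4
  #.#..|.  b20=0 t=0,i=6
  #..##|#  b19=1 t=1,i=6
  #..#.|#  b18=1 t=0,i=1
  #...#|.  b17=0 t=2,i=1
  #....|#  b16=1 t=0,i=8
  .####|.  b15=0 t=1,i=8
  .###.|#  b14=1 t=0,i=17
  .##.#|.  b13=0 t=1,i=2
  .##..|.  b12=0 t=2,i=7
  .#.##|.  b11=0 t=0,i=15
  .#.#.|.  b10=0 t=0,i=3
  .#..#|.  b9=0 t=1,i=5
  .#...|#  b8=1 t=0,i=7
  ..###|#  b7=1 t=1,i=7
  ..##.|#  b6=1 t=2,i=6
  ..#.#|#  b5=1 t=0,i=2
  ..#..|.  b4=0 t=2,i=3
  ...##|#  b3=1 t=3,i=4
  ...#.|.  b2=0 t=0,i=11
  ....#|#  b1=1 t=0,i=10
  .....|#  b0=1 t=0,i=9
  bits 10110101101011010100000111101011 = 3048030699

3048030699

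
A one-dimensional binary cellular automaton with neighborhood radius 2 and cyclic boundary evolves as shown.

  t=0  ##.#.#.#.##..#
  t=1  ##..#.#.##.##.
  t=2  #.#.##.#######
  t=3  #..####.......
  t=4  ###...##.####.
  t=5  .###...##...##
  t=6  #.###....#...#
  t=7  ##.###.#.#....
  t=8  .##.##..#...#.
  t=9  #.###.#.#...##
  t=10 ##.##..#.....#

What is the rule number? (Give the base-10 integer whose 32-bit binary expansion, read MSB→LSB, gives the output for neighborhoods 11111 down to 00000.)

994602547

  ##### -> .   bit 31 = 0  t=2,i=9
  ####. -> .   bit 30 = 0  t=2,i=13
  ###.# -> #   bit 29 = 1  t=0,i=1
  ###.. -> #   bit 28 = 1  t=3,i=6
  ##.## -> #   bit 27 = 1  t=1,i=10
  ##.#. -> .   bit 26 = 0  t=0,i=2
  ##..# -> #   bit 25 = 1  t=0,i=11
  ##... -> #   bit 24 = 1  t=3,i=7
  #.### -> .   bit 23 = 0  t=2,i=7
  #.##. -> #   bit 22 = 1  t=0,i=9
  #.#.# -> .   bit 21 = 0  t=0,i=3
  #.#.. -> .   bit 20 = 0  t=7,i=9
  #..## -> #   bit 19 = 1  t=0,i=12
  #..#. -> .   bit 18 = 0  t=1,i=3
  #...# -> .   bit 17 = 0  t=4,i=4
  #.... -> .   bit 16 = 0  t=3,i=8
  .#### -> .   bit 15 = 0  t=2,i=8
  .###. -> #   bit 14 = 1  t=0,i=0
  .##.# -> #   bit 13 = 1  t=1,i=9
  .##.. -> .   bit 12 = 0  t=0,i=10
  .#.## -> #   bit 11 = 1  t=0,i=8
  .#.#. -> #   bit 10 = 1  t=0,i=4
  .#..# -> #   bit 9 = 1  t=3,i=1
  .#... -> .   bit 8 = 0  t=6,i=10
  ..### -> .   bit 7 = 0  t=0,i=13
  ..##. -> .   bit 6 = 0  t=4,i=6
  ..#.# -> #   bit 5 = 1  t=1,i=4
  ..#.. -> #   bit 4 = 1  t=3,i=0
  ...## -> .   bit 3 = 0  t=4,i=5
  ...#. -> .   bit 2 = 0  t=3,i=13
  ....# -> #   bit 1 = 1  t=3,i=12
  ..... -> #   bit 0 = 1  t=3,i=9
  bits 00111011010010000110111000110011 = 994602547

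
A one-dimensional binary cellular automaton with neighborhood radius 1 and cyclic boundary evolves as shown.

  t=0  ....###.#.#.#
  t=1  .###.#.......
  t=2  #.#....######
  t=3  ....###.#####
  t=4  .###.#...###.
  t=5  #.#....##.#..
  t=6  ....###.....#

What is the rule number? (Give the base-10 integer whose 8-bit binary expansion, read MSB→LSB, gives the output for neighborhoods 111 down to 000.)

131

  ### -> #   bit 7 = 1  t=0,i=5
  ##. -> .   bit 6 = 0  t=0,i=6
  #.# -> .   bit 5 = 0  t=0,i=7
  #.. -> .   bit 4 = 0  t=0,i=0
  .## -> .   bit 3 = 0  t=0,i=4
  .#. -> .   bit 2 = 0  t=0,i=8
  ..# -> #   bit 1 = 1  t=0,i=3
  ... -> #   bit 0 = 1  t=0,i=1
  bits 10000011 = 131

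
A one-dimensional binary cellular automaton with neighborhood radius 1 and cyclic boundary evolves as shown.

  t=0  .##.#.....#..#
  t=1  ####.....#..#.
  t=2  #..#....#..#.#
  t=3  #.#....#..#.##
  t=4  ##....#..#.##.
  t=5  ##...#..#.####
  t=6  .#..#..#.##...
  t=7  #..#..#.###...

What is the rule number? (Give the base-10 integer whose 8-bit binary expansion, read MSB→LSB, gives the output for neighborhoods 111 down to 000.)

  nb ###: next=.  (t=1,i=1, bit7=0)
  nb ##.: next=#  (t=0,i=2, bit6=1)
  nb #.#: next=#  (t=0,i=0, bit5=1)
  nb #..: next=.  (t=0,i=5, bit4=0)
  nb .##: next=#  (t=0,i=1, bit3=1)
  nb .#.: next=.  (t=0,i=4, bit2=0)
  nb ..#: next=#  (t=0,i=9, bit1=1)
  nb ...: next=.  (t=0,i=6, bit0=0)
  bits 01101010 = 106

106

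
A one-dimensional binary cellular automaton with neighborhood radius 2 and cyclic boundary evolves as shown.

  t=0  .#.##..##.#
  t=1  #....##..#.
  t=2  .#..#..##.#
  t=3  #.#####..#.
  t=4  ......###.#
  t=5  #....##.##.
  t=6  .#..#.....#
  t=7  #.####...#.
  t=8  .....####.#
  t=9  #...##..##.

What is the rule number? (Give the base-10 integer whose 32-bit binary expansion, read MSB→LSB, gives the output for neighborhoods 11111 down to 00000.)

  #####|.  b31=0 t=3,i=4
  ####.|.  b30=0 t=3,i=5
  ###.#|#  b29=1 t=4,i=8
  ###..|#  b28=1 t=3,i=6
  ##.##|.  b27=0 t=5,i=7
  ##.#.|#  b26=1 t=0,i=9
  ##..#|#  b25=1 t=0,i=5
  ##...|#  b24=1 t=7,i=6
  #.###|.  b23=0 t=3,i=2
  #.##.|.  b22=0 t=0,i=3
  #.#.#|.  b21=0 t=0,i=1
  #.#..|.  b20=0 t=1,i=0
  #..##|#  b19=1 t=0,i=6
  #..#.|#  b18=1 t=1,i=8
  #...#|#  b17=1 t=7,i=7
  #....|.  b16=0 t=1,i=2
  .####|.  b15=0 t=3,i=3
  .###.|.  b14=0 t=4,i=7
  .##.#|.  b13=0 t=0,i=8
  .##..|.  b12=0 t=0,i=4
  .#.##|.  b11=0 t=0,i=2
  .#.#.|#  b10=1 t=0,i=0
  .#..#|#  b9=1 t=2,i=2
  .#...|#  b8=1 t=1,i=1
  ..###|#  b7=1 t=4,i=6
  ..##.|.  b6=0 t=0,i=7
  ..#.#|.  b5=0 t=1,i=9
  ..#..|#  b4=1 t=2,i=4
  ...##|#  b3=1 t=1,i=4
  ...#.|#  b2=1 t=6,i=9
  ....#|.  b1=0 t=1,i=3
  .....|.  b0=0 t=4,i=2
  bits 00110111000011100000011110011100 = 923666332

923666332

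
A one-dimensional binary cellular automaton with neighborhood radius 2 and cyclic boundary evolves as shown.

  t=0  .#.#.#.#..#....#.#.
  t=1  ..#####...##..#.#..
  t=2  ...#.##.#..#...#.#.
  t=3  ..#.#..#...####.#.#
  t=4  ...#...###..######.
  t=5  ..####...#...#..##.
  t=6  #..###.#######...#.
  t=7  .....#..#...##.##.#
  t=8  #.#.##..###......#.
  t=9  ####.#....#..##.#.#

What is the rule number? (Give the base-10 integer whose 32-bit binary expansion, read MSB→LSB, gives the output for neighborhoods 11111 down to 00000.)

1948425493

  nb #####: next=.  (t=1,i=4, bit31=0)
  nb ####.: next=#  (t=1,i=5, bit30=1)
  nb ###.#: next=#  (t=3,i=14, bit29=1)
  nb ###..: next=#  (t=1,i=6, bit28=1)
  nb ##.##: next=.  (t=6,i=6, bit27=0)
  nb ##.#.: next=#  (t=2,i=7, bit26=1)
  nb ##..#: next=.  (t=1,i=12, bit25=0)
  nb ##...: next=.  (t=1,i=7, bit24=0)
  nb #.###: next=.  (t=6,i=7, bit23=0)
  nb #.##.: next=.  (t=2,i=5, bit22=0)
  nb #.#.#: next=#  (t=0,i=3, bit21=1)
  nb #.#..: next=.  (t=0,i=7, bit20=0)
  nb #..##: next=.  (t=4,i=11, bit19=0)
  nb #..#.: next=.  (t=0,i=0, bit18=0)
  nb #...#: next=#  (t=1,i=8, bit17=1)
  nb #....: next=.  (t=0,i=12, bit16=0)
  nb .####: next=#  (t=1,i=3, bit15=1)
  nb .###.: next=.  (t=4,i=8, bit14=0)
  nb .##.#: next=.  (t=2,i=6, bit13=0)
  nb .##..: next=#  (t=1,i=11, bit12=1)
  nb .#.##: next=#  (t=2,i=4, bit11=1)
  nb .#.#.: next=#  (t=0,i=2, bit10=1)
  nb .#..#: next=.  (t=0,i=8, bit9=0)
  nb .#...: next=#  (t=0,i=11, bit8=1)
  nb ..###: next=.  (t=1,i=2, bit7=0)
  nb ..##.: next=.  (t=1,i=10, bit6=0)
  nb ..#.#: next=.  (t=0,i=1, bit5=0)
  nb ..#..: next=#  (t=0,i=10, bit4=1)
  nb ...##: next=.  (t=1,i=1, bit3=0)
  nb ...#.: next=#  (t=0,i=14, bit2=1)
  nb ....#: next=.  (t=0,i=13, bit1=0)
  nb .....: next=#  (t=7,i=2, bit0=1)
  bits 01110100001000101001110100010101 = 1948425493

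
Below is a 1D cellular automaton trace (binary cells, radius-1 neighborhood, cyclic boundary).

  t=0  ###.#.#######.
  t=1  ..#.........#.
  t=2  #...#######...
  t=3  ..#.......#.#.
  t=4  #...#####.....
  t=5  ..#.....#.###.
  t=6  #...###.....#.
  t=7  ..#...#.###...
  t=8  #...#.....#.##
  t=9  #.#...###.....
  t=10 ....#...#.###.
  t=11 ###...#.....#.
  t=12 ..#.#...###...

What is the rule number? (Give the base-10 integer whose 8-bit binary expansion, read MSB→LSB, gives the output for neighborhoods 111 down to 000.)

65

  ###|.  b7=0 t=0,i=1
  ##.|#  b6=1 t=0,i=2
  #.#|.  b5=0 t=0,i=3
  #..|.  b4=0 t=1,i=3
  .##|.  b3=0 t=0,i=0
  .#.|.  b2=0 t=0,i=4
  ..#|.  b1=0 t=1,i=1
  ...|#  b0=1 t=1,i=0
  bits 01000001 = 65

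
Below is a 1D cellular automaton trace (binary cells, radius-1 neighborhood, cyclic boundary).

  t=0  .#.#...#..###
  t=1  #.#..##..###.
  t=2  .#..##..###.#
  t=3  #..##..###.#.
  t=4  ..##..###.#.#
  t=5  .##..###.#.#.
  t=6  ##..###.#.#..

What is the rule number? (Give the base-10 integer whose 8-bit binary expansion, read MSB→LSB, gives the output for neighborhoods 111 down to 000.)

171

  nb ###: next=#  (t=0,i=11, bit7=1)
  nb ##.: next=.  (t=0,i=12, bit6=0)
  nb #.#: next=#  (t=0,i=0, bit5=1)
  nb #..: next=.  (t=0,i=4, bit4=0)
  nb .##: next=#  (t=0,i=10, bit3=1)
  nb .#.: next=.  (t=0,i=1, bit2=0)
  nb ..#: next=#  (t=0,i=6, bit1=1)
  nb ...: next=#  (t=0,i=5, bit0=1)
  bits 10101011 = 171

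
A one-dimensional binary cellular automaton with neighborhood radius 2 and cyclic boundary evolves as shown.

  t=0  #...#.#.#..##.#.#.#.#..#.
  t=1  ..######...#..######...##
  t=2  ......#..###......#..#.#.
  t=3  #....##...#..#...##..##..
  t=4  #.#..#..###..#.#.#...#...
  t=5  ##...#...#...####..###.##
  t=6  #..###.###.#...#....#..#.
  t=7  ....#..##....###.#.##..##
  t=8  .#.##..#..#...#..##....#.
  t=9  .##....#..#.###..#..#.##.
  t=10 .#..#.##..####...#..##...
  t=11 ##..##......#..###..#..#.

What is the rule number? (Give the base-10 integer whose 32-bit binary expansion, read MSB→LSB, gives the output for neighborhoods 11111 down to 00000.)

  ##### -> .   bit 31 = 0  t=1,i=4
  ####. -> #   bit 30 = 1  t=1,i=6
  ###.# -> .   bit 29 = 0  t=5,i=21
  ###.. -> .   bit 28 = 0  t=1,i=7
  ##.## -> .   bit 27 = 0  t=5,i=22
  ##.#. -> .   bit 26 = 0  t=0,i=13
  ##..# -> .   bit 25 = 0  t=1,i=0
  ##... -> .   bit 24 = 0  t=1,i=8
  #.### -> #   bit 23 = 1  t=5,i=23
  #.##. -> .   bit 22 = 0  t=7,i=19
  #.#.# -> #   bit 21 = 1  t=0,i=6
  #.#.. -> .   bit 20 = 0  t=0,i=0
  #..## -> .   bit 19 = 0  t=0,i=10
  #..#. -> .   bit 18 = 0  t=0,i=22
  #...# -> #   bit 17 = 1  t=0,i=2
  #.... -> #   bit 16 = 1  t=2,i=0
  .#### -> .   bit 15 = 0  t=1,i=3
  .###. -> #   bit 14 = 1  t=2,i=10
  .##.# -> .   bit 13 = 0  t=0,i=12
  .##.. -> .   bit 12 = 0  t=1,i=24
  .#.## -> #   bit 11 = 1  t=7,i=18
  .#.#. -> #   bit 10 = 1  t=0,i=5
  .#..# -> .   bit 9 = 0  t=0,i=9
  .#... -> .   bit 8 = 0  t=0,i=1
  ..### -> .   bit 7 = 0  t=1,i=2
  ..##. -> #   bit 6 = 1  t=0,i=11
  ..#.# -> #   bit 5 = 1  t=0,i=4
  ..#.. -> #   bit 4 = 1  t=1,i=11
  ...## -> .   bit 3 = 0  t=1,i=22
  ...#. -> #   bit 2 = 1  t=0,i=3
  ....# -> .   bit 1 = 0  t=2,i=4
  ..... -> .   bit 0 = 0  t=2,i=1
  bits 01000000101000110100110001110100 = 1084443764

1084443764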